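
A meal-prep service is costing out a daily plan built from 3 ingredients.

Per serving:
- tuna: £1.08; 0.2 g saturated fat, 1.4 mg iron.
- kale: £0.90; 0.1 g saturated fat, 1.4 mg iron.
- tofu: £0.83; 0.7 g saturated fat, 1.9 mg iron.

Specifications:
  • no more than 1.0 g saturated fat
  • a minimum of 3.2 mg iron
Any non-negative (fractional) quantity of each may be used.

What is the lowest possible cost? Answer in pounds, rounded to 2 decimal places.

Set it up as a linear program. Let x1 = servings of tuna, x2 = servings of kale, x3 = servings of tofu.
min 1.08x1 + 0.9x2 + 0.83x3 s.t.:
  0.2x1 + 0.1x2 + 0.7x3 ≤ 1   (saturated fat)
  1.4x1 + 1.4x2 + 1.9x3 ≥ 3.2   (iron)
  x1, x2, x3 ≥ 0.
The cheapest feasible vertex uses only kale, tofu; tuna is not used. The saturated fat and iron requirements are met with equality.
Optimal quantities: kale = 0.4304 servings, tofu = 1.367 servings.
Hence cost = 0.9·0.4304 + 0.83·1.367 = £1.5220.

£1.52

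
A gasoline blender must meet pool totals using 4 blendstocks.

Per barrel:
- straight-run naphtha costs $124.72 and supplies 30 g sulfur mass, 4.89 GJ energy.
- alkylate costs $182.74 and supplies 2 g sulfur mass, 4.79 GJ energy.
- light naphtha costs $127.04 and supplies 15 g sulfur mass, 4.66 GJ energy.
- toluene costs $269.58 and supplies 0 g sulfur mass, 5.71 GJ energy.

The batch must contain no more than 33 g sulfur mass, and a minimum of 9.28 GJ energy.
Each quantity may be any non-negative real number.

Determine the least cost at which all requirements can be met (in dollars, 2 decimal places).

Let x1 = barrels of straight-run naphtha, x2 = barrels of alkylate, x3 = barrels of light naphtha, x4 = barrels of toluene.
Minimise 124.72x1 + 182.74x2 + 127.04x3 + 269.58x4 subject to:
  30x1 + 2x2 + 15x3 ≤ 33   (sulfur mass)
  4.89x1 + 4.79x2 + 4.66x3 + 5.71x4 ≥ 9.28   (energy)
  x1, x2, x3, x4 ≥ 0.
The minimum-cost mix takes nothing from alkylate, toluene — only straight-run naphtha, light naphtha. The sulfur mass and energy requirements are met with equality.
So straight-run naphtha = 0.219413 barrels, light naphtha = 1.76117 barrels.
Cost = 124.72·0.219413 + 127.04·1.76117 = 251.1042.

$251.10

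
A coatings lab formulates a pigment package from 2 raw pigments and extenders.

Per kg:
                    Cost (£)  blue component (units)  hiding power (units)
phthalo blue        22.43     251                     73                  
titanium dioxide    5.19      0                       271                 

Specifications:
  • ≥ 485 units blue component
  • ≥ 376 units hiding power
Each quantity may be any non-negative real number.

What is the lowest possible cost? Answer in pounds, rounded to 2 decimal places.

£47.84

This is a linear program. Let x1 = kg of phthalo blue, x2 = kg of titanium dioxide.
min 22.43x1 + 5.19x2 s.t.:
  251x1 ≥ 485   (blue component)
  73x1 + 271x2 ≥ 376   (hiding power)
  x1, x2 ≥ 0.
Both inputs are positive at the optimum. Binding constraints: blue component and hiding power.
Optimal quantities: phthalo blue = 1.9323 kg, titanium dioxide = 0.86695 kg.
Cost = 22.43·1.9323 + 5.19·0.86695 = 47.8410.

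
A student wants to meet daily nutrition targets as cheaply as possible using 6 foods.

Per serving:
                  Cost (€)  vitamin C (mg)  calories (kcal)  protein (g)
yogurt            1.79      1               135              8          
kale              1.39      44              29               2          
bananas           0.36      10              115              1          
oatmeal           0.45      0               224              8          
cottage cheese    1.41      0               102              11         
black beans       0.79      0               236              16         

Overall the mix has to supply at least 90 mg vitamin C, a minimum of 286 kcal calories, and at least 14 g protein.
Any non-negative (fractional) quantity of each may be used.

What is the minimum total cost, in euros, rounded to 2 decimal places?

Treat it as an LP. Let x1 = servings of yogurt, x2 = servings of kale, x3 = servings of bananas, x4 = servings of oatmeal, x5 = servings of cottage cheese, x6 = servings of black beans.
Minimize 1.79x1 + 1.39x2 + 0.36x3 + 0.45x4 + 1.41x5 + 0.79x6 with:
  1x1 + 44x2 + 10x3 ≥ 90   (vitamin C)
  135x1 + 29x2 + 115x3 + 224x4 + 102x5 + 236x6 ≥ 286   (calories)
  8x1 + 2x2 + 1x3 + 8x4 + 11x5 + 16x6 ≥ 14   (protein)
  x1, x2, x3, x4, x5, x6 ≥ 0.
The optimal basis is {kale, bananas, black beans}; yogurt, oatmeal, cottage cheese drop out. Binding constraints: vitamin C, calories, protein.
So kale = 1.863 servings, bananas = 0.8023 servings, black beans = 0.592 servings.
Hence cost = 1.39·1.863 + 0.36·0.8023 + 0.79·0.592 = €3.3461.

€3.35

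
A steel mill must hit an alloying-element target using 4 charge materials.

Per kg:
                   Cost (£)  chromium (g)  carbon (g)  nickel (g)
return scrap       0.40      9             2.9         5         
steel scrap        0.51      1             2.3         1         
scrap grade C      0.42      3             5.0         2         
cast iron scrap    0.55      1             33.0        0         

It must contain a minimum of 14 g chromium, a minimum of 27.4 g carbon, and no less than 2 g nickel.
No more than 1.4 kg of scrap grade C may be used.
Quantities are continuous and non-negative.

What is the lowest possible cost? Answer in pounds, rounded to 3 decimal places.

Let x1 = kg of return scrap, x2 = kg of steel scrap, x3 = kg of scrap grade C, x4 = kg of cast iron scrap.
Minimise 0.4x1 + 0.51x2 + 0.42x3 + 0.55x4 subject to:
  9x1 + 1x2 + 3x3 + 1x4 ≥ 14   (chromium)
  2.9x1 + 2.3x2 + 5x3 + 33x4 ≥ 27.4   (carbon)
  5x1 + 1x2 + 2x3 ≥ 2   (nickel)
  x3 ≤ 1.4
  x1, x2, x3, x4 ≥ 0.
The optimal basis is {return scrap, cast iron scrap}; steel scrap, scrap grade C drop out. There the chromium and carbon constraints are tight.
Solving gives x1 = 1.478, x4 = 0.7004.
Objective = 0.4·1.478 + 0.55·0.7004 = 0.97642.

£0.976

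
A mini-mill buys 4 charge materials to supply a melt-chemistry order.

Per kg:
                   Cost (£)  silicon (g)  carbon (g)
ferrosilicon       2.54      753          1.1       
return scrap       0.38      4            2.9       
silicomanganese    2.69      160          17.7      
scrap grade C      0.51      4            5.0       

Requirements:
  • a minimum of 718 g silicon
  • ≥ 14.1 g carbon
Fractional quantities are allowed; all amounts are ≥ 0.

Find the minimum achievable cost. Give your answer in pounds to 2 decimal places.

£3.72

Set it up as a linear program. Let x1 = kg of ferrosilicon, x2 = kg of return scrap, x3 = kg of silicomanganese, x4 = kg of scrap grade C.
Minimize 2.54x1 + 0.38x2 + 2.69x3 + 0.51x4 subject to:
  753x1 + 4x2 + 160x3 + 4x4 ≥ 718   (silicon)
  1.1x1 + 2.9x2 + 17.7x3 + 5x4 ≥ 14.1   (carbon)
  x1, x2, x3, x4 ≥ 0.
The cheapest feasible vertex uses only ferrosilicon, scrap grade C; return scrap, silicomanganese are not used. Binding constraints: silicon and carbon.
So ferrosilicon = 0.9396 kg, scrap grade C = 2.613 kg.
Total cost: 2.54·0.9396 + 0.51·2.613 = 3.7192.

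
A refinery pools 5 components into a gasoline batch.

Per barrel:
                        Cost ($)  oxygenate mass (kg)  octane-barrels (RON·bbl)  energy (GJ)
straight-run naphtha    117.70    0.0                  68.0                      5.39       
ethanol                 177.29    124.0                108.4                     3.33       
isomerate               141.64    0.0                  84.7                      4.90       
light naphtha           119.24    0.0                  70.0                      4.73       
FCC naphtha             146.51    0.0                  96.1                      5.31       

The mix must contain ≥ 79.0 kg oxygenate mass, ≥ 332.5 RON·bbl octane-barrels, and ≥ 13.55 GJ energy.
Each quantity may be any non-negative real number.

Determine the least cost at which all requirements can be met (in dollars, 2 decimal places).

$514.58

This is a linear program. Let x1 = barrels of straight-run naphtha, x2 = barrels of ethanol, x3 = barrels of isomerate, x4 = barrels of light naphtha, x5 = barrels of FCC naphtha.
Minimise 117.7x1 + 177.29x2 + 141.64x3 + 119.24x4 + 146.51x5 with:
  124x2 ≥ 79   (oxygenate mass)
  68x1 + 108.4x2 + 84.7x3 + 70x4 + 96.1x5 ≥ 332.5   (octane-barrels)
  5.39x1 + 3.33x2 + 4.9x3 + 4.73x4 + 5.31x5 ≥ 13.55   (energy)
  x1, x2, x3, x4, x5 ≥ 0.
At the optimum only ethanol, FCC naphtha are positive (straight-run naphtha, isomerate, light naphtha = 0). The oxygenate mass and octane-barrels requirements are met with equality.
That vertex is x2 = 0.6371, x5 = 2.7413.
Objective = 177.29·0.6371 + 146.51·2.7413 = 514.5793.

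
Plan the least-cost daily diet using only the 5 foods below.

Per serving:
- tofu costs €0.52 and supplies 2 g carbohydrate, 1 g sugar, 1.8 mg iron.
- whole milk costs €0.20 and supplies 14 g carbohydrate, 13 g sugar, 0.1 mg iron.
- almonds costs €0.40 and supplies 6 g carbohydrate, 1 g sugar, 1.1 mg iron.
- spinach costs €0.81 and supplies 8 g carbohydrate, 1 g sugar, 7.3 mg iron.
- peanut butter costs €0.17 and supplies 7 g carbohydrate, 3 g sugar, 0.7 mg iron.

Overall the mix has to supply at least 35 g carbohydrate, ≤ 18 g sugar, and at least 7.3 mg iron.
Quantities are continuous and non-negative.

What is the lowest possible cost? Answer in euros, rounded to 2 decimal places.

Let x1 = servings of tofu, x2 = servings of whole milk, x3 = servings of almonds, x4 = servings of spinach, x5 = servings of peanut butter.
min 0.52x1 + 0.2x2 + 0.4x3 + 0.81x4 + 0.17x5 with:
  2x1 + 14x2 + 6x3 + 8x4 + 7x5 ≥ 35   (carbohydrate)
  1x1 + 13x2 + 1x3 + 1x4 + 3x5 ≤ 18   (sugar)
  1.8x1 + 0.1x2 + 1.1x3 + 7.3x4 + 0.7x5 ≥ 7.3   (iron)
  x1, x2, x3, x4, x5 ≥ 0.
The optimal basis is {whole milk, spinach, peanut butter}; tofu, almonds drop out. The carbohydrate, sugar, iron requirements are met with equality.
That vertex is x2 = 0.6785, x4 = 0.7203, x5 = 2.82.
Hence cost = 0.2·0.6785 + 0.81·0.7203 + 0.17·2.82 = €1.1985.

€1.20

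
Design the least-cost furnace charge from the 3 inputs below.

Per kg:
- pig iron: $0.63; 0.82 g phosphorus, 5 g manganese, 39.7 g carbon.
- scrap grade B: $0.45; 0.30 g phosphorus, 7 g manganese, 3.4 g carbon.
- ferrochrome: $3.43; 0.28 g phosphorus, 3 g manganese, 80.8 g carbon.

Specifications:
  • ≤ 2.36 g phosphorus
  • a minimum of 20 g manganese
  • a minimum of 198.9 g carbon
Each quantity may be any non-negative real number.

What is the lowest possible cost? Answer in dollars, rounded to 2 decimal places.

Let x1 = kg of pig iron, x2 = kg of scrap grade B, x3 = kg of ferrochrome.
min 0.63x1 + 0.45x2 + 3.43x3 s.t.:
  0.82x1 + 0.3x2 + 0.28x3 ≤ 2.36   (phosphorus)
  5x1 + 7x2 + 3x3 ≥ 20   (manganese)
  39.7x1 + 3.4x2 + 80.8x3 ≥ 198.9   (carbon)
  x1, x2, x3 ≥ 0.
All 3 inputs are positive at the optimum. There the phosphorus, manganese, carbon constraints are tight.
So pig iron = 2.136 kg, scrap grade B = 0.7396 kg, ferrochrome = 1.381 kg.
Total cost: 0.63·2.136 + 0.45·0.7396 + 3.43·1.381 = 6.4153.

$6.42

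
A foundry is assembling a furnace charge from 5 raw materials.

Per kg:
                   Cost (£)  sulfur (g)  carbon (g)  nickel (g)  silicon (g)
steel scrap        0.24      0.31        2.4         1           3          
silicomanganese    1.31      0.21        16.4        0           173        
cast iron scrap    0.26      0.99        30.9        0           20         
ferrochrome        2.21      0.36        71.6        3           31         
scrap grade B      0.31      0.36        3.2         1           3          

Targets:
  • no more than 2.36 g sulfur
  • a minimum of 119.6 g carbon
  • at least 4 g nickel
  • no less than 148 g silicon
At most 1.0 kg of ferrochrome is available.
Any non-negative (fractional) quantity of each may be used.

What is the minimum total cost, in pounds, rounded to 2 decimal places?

£3.28

Treat it as an LP. Let x1 = kg of steel scrap, x2 = kg of silicomanganese, x3 = kg of cast iron scrap, x4 = kg of ferrochrome, x5 = kg of scrap grade B.
min 0.24x1 + 1.31x2 + 0.26x3 + 2.21x4 + 0.31x5 with:
  0.31x1 + 0.21x2 + 0.99x3 + 0.36x4 + 0.36x5 ≤ 2.36   (sulfur)
  2.4x1 + 16.4x2 + 30.9x3 + 71.6x4 + 3.2x5 ≥ 119.6   (carbon)
  1x1 + 3x4 + 1x5 ≥ 4   (nickel)
  3x1 + 173x2 + 20x3 + 31x4 + 3x5 ≥ 148   (silicon)
  x4 ≤ 1
  x1, x2, x3, x4, x5 ≥ 0.
The cheapest feasible vertex uses only steel scrap, silicomanganese, cast iron scrap, ferrochrome; scrap grade B is not used. The sulfur, carbon, nickel, silicon requirements are met with equality.
Solving gives x1 = 1.441, x2 = 0.5024, x3 = 1.516, x4 = 0.8528.
Cost = 0.24·1.441 + 1.31·0.5024 + 0.26·1.516 + 2.21·0.8528 = 3.2828.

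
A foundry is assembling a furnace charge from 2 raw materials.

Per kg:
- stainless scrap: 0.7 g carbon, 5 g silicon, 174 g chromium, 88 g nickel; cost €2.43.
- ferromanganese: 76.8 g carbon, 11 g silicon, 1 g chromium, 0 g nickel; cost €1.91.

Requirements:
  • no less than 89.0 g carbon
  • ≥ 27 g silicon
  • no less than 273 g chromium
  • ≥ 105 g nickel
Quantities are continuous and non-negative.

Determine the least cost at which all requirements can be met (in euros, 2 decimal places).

€7.12

This is a linear program. Let x1 = kg of stainless scrap, x2 = kg of ferromanganese.
Minimize 2.43x1 + 1.91x2 s.t.:
  0.7x1 + 76.8x2 ≥ 89   (carbon)
  5x1 + 11x2 ≥ 27   (silicon)
  174x1 + 1x2 ≥ 273   (chromium)
  88x1 ≥ 105   (nickel)
  x1, x2 ≥ 0.
Both inputs are positive at the optimum. There the silicon and chromium constraints are tight.
That vertex is x1 = 1.559, x2 = 1.746.
Cost = 2.43·1.559 + 1.91·1.746 = 7.1232.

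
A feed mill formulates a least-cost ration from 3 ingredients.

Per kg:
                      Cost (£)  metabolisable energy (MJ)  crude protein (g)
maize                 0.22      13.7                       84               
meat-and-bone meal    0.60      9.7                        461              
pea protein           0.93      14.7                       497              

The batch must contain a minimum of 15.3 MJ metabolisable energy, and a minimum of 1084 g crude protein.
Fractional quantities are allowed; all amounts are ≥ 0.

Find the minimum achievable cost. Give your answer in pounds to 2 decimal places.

Treat it as an LP. Let x1 = kg of maize, x2 = kg of meat-and-bone meal, x3 = kg of pea protein.
Minimize 0.22x1 + 0.6x2 + 0.93x3 with:
  13.7x1 + 9.7x2 + 14.7x3 ≥ 15.3   (metabolisable energy)
  84x1 + 461x2 + 497x3 ≥ 1084   (crude protein)
  x1, x2, x3 ≥ 0.
The optimal basis is {meat-and-bone meal}; maize, pea protein drop out. There the crude protein constraint is tight.
Optimal quantities: meat-and-bone meal = 2.351 kg.
Cost = 0.6·2.351 = 1.4106.

£1.41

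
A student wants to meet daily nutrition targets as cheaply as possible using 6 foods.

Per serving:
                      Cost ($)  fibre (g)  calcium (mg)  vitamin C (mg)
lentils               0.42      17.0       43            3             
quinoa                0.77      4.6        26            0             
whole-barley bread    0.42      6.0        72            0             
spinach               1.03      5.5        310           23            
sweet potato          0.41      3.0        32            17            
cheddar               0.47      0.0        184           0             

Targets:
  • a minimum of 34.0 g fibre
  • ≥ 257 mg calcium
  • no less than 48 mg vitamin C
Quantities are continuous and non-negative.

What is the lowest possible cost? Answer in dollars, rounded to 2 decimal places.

$1.88

Set it up as a linear program. Let x1 = servings of lentils, x2 = servings of quinoa, x3 = servings of whole-barley bread, x4 = servings of spinach, x5 = servings of sweet potato, x6 = servings of cheddar.
Minimize 0.42x1 + 0.77x2 + 0.42x3 + 1.03x4 + 0.41x5 + 0.47x6 subject to:
  17x1 + 4.6x2 + 6x3 + 5.5x4 + 3x5 ≥ 34   (fibre)
  43x1 + 26x2 + 72x3 + 310x4 + 32x5 + 184x6 ≥ 257   (calcium)
  3x1 + 23x4 + 17x5 ≥ 48   (vitamin C)
  x1, x2, x3, x4, x5, x6 ≥ 0.
The cheapest feasible vertex uses only lentils, spinach, sweet potato; quinoa, whole-barley bread, cheddar are not used. There the fibre, calcium, vitamin C constraints are tight.
So lentils = 1.514 servings, spinach = 0.4128 servings, sweet potato = 1.998 servings.
Total cost: 0.42·1.514 + 1.03·0.4128 + 0.41·1.998 = 1.8802.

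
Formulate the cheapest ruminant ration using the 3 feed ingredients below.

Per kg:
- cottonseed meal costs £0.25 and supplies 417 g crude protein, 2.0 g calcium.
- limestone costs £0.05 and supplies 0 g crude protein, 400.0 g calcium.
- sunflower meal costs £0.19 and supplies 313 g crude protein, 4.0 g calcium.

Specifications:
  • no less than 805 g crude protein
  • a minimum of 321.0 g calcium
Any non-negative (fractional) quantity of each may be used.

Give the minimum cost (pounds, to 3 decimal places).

£0.522

Let x1 = kg of cottonseed meal, x2 = kg of limestone, x3 = kg of sunflower meal.
min 0.25x1 + 0.05x2 + 0.19x3 with:
  417x1 + 313x3 ≥ 805   (crude protein)
  2x1 + 400x2 + 4x3 ≥ 321   (calcium)
  x1, x2, x3 ≥ 0.
The optimal basis is {cottonseed meal, limestone}; sunflower meal drops out. Binding constraints: crude protein and calcium.
That vertex is x1 = 1.93, x2 = 0.7928.
Hence cost = 0.25·1.93 + 0.05·0.7928 = £0.52214.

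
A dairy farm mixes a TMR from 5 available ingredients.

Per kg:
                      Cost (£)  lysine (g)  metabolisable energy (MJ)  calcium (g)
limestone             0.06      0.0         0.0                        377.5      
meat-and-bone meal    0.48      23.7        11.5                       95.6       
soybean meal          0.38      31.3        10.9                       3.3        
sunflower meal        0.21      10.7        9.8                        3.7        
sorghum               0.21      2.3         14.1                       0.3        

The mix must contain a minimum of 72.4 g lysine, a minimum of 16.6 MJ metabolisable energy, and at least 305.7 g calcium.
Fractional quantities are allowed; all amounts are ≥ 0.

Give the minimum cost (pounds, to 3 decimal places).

£0.926

Let x1 = kg of limestone, x2 = kg of meat-and-bone meal, x3 = kg of soybean meal, x4 = kg of sunflower meal, x5 = kg of sorghum.
Minimize 0.06x1 + 0.48x2 + 0.38x3 + 0.21x4 + 0.21x5 s.t.:
  23.7x2 + 31.3x3 + 10.7x4 + 2.3x5 ≥ 72.4   (lysine)
  11.5x2 + 10.9x3 + 9.8x4 + 14.1x5 ≥ 16.6   (metabolisable energy)
  377.5x1 + 95.6x2 + 3.3x3 + 3.7x4 + 0.3x5 ≥ 305.7   (calcium)
  x1, x2, x3, x4, x5 ≥ 0.
At the optimum only limestone, soybean meal are positive (meat-and-bone meal, sunflower meal, sorghum = 0). Binding constraints: lysine and calcium.
That vertex is x1 = 0.7896, x3 = 2.313.
Cost = 0.06·0.7896 + 0.38·2.313 = 0.92632.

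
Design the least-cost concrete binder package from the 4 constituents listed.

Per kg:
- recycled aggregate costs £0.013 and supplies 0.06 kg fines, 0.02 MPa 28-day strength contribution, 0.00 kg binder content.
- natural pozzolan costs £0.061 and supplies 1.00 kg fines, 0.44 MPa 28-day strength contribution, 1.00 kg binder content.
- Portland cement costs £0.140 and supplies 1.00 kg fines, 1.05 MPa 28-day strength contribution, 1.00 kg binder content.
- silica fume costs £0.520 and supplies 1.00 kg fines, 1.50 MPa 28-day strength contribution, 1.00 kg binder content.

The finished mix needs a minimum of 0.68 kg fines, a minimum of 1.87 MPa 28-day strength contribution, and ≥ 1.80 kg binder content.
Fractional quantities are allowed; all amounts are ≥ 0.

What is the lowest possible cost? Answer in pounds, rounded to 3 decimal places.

£0.249

Set it up as a linear program. Let x1 = kg of recycled aggregate, x2 = kg of natural pozzolan, x3 = kg of Portland cement, x4 = kg of silica fume.
Minimise 0.013x1 + 0.061x2 + 0.14x3 + 0.52x4 with:
  0.06x1 + 1x2 + 1x3 + 1x4 ≥ 0.68   (fines)
  0.02x1 + 0.44x2 + 1.05x3 + 1.5x4 ≥ 1.87   (28-day strength contribution)
  1x2 + 1x3 + 1x4 ≥ 1.8   (binder content)
  x1, x2, x3, x4 ≥ 0.
The minimum-cost mix takes nothing from recycled aggregate, silica fume — only natural pozzolan, Portland cement. There the 28-day strength contribution and binder content constraints are tight.
So natural pozzolan = 0.03279 kg, Portland cement = 1.767 kg.
Cost = 0.061·0.03279 + 0.14·1.767 = 0.24938.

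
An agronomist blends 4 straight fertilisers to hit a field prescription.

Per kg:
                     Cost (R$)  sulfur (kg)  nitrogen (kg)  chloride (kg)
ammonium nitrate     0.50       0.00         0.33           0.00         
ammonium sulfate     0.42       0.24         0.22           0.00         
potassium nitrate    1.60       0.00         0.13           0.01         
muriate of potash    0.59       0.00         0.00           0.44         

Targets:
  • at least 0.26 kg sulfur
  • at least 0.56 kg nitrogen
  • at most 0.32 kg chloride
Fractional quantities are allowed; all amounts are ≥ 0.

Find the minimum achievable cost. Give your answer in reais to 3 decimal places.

Set it up as a linear program. Let x1 = kg of ammonium nitrate, x2 = kg of ammonium sulfate, x3 = kg of potassium nitrate, x4 = kg of muriate of potash.
Minimise 0.5x1 + 0.42x2 + 1.6x3 + 0.59x4 s.t.:
  0.24x2 ≥ 0.26   (sulfur)
  0.33x1 + 0.22x2 + 0.13x3 ≥ 0.56   (nitrogen)
  0.01x3 + 0.44x4 ≤ 0.32   (chloride)
  x1, x2, x3, x4 ≥ 0.
The cheapest feasible vertex uses only ammonium nitrate, ammonium sulfate; potassium nitrate, muriate of potash are not used. The sulfur and nitrogen requirements are met with equality.
Solving gives x1 = 0.9747, x2 = 1.083.
Objective = 0.5·0.9747 + 0.42·1.083 = 0.94221.

R$0.942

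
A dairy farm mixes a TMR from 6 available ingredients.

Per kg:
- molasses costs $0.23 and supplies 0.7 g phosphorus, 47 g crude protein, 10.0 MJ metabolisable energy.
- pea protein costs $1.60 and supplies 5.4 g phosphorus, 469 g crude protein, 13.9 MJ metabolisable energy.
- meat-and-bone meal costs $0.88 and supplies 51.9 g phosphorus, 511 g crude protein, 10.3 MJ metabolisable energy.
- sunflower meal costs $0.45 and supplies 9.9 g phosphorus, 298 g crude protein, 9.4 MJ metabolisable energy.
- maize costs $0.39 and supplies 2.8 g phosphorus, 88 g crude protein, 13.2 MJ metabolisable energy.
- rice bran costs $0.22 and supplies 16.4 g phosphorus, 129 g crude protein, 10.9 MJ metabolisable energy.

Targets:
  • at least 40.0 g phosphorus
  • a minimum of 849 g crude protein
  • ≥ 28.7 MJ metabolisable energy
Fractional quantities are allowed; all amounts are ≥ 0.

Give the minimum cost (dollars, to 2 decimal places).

Let x1 = kg of molasses, x2 = kg of pea protein, x3 = kg of meat-and-bone meal, x4 = kg of sunflower meal, x5 = kg of maize, x6 = kg of rice bran.
Minimize 0.23x1 + 1.6x2 + 0.88x3 + 0.45x4 + 0.39x5 + 0.22x6 with:
  0.7x1 + 5.4x2 + 51.9x3 + 9.9x4 + 2.8x5 + 16.4x6 ≥ 40   (phosphorus)
  47x1 + 469x2 + 511x3 + 298x4 + 88x5 + 129x6 ≥ 849   (crude protein)
  10x1 + 13.9x2 + 10.3x3 + 9.4x4 + 13.2x5 + 10.9x6 ≥ 28.7   (metabolisable energy)
  x1, x2, x3, x4, x5, x6 ≥ 0.
The minimum-cost mix takes nothing from molasses, pea protein, meat-and-bone meal, maize — only sunflower meal, rice bran. There the phosphorus and crude protein constraints are tight.
So sunflower meal = 2.428 kg, rice bran = 0.9736 kg.
Cost = 0.45·2.428 + 0.22·0.9736 = 1.3068.

$1.31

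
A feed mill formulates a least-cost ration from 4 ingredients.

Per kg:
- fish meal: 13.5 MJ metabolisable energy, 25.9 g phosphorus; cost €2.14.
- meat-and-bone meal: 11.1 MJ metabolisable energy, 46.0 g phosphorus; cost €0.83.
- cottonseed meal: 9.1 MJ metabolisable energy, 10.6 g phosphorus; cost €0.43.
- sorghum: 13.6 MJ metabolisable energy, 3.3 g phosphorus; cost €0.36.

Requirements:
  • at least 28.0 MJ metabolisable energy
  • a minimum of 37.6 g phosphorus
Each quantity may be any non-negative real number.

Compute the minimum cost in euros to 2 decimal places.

Treat it as an LP. Let x1 = kg of fish meal, x2 = kg of meat-and-bone meal, x3 = kg of cottonseed meal, x4 = kg of sorghum.
Minimize 2.14x1 + 0.83x2 + 0.43x3 + 0.36x4 s.t.:
  13.5x1 + 11.1x2 + 9.1x3 + 13.6x4 ≥ 28   (metabolisable energy)
  25.9x1 + 46x2 + 10.6x3 + 3.3x4 ≥ 37.6   (phosphorus)
  x1, x2, x3, x4 ≥ 0.
The cheapest feasible vertex uses only meat-and-bone meal, sorghum; fish meal, cottonseed meal are not used. There the metabolisable energy and phosphorus constraints are tight.
Solving gives x2 = 0.7113, x4 = 1.478.
Total cost: 0.83·0.7113 + 0.36·1.478 = 1.1225.

€1.12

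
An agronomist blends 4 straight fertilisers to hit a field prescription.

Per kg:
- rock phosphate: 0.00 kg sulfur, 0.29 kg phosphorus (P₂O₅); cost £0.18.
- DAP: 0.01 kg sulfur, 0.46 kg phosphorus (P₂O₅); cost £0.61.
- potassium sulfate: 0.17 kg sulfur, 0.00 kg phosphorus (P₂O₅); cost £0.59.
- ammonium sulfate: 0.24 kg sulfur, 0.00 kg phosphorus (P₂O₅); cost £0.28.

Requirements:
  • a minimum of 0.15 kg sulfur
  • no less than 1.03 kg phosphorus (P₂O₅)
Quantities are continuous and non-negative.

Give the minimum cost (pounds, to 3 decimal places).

Let x1 = kg of rock phosphate, x2 = kg of DAP, x3 = kg of potassium sulfate, x4 = kg of ammonium sulfate.
Minimise 0.18x1 + 0.61x2 + 0.59x3 + 0.28x4 s.t.:
  0.01x2 + 0.17x3 + 0.24x4 ≥ 0.15   (sulfur)
  0.29x1 + 0.46x2 ≥ 1.03   (phosphorus (P₂O₅))
  x1, x2, x3, x4 ≥ 0.
The optimal basis is {rock phosphate, ammonium sulfate}; DAP, potassium sulfate drop out. There the sulfur and phosphorus (P₂O₅) constraints are tight.
So rock phosphate = 3.552 kg, ammonium sulfate = 0.625 kg.
Total cost: 0.18·3.552 + 0.28·0.625 = 0.81436.

£0.814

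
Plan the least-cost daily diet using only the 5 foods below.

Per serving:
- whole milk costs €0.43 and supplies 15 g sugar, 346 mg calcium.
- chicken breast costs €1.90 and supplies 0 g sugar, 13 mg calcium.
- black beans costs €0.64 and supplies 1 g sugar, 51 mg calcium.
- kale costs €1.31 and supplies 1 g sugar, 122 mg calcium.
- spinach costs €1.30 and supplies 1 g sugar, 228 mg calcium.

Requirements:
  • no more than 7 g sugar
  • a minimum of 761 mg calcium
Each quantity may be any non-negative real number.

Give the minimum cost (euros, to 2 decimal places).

Treat it as an LP. Let x1 = servings of whole milk, x2 = servings of chicken breast, x3 = servings of black beans, x4 = servings of kale, x5 = servings of spinach.
Minimize 0.43x1 + 1.9x2 + 0.64x3 + 1.31x4 + 1.3x5 s.t.:
  15x1 + 1x3 + 1x4 + 1x5 ≤ 7   (sugar)
  346x1 + 13x2 + 51x3 + 122x4 + 228x5 ≥ 761   (calcium)
  x1, x2, x3, x4, x5 ≥ 0.
At the optimum only whole milk, spinach are positive (chicken breast, black beans, kale = 0). The sugar and calcium requirements are met with equality.
That vertex is x1 = 0.2716, x5 = 2.926.
Total cost: 0.43·0.2716 + 1.3·2.926 = 3.9206.

€3.92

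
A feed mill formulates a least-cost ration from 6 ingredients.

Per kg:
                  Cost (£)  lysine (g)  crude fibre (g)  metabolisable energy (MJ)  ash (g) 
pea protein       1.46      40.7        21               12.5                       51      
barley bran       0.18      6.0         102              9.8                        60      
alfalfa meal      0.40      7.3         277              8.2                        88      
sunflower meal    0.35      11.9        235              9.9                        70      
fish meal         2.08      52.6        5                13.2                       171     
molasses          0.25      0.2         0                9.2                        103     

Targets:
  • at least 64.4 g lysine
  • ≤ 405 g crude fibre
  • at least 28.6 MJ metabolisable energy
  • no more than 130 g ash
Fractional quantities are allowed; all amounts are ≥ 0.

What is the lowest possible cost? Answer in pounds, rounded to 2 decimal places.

£2.70

Let x1 = kg of pea protein, x2 = kg of barley bran, x3 = kg of alfalfa meal, x4 = kg of sunflower meal, x5 = kg of fish meal, x6 = kg of molasses.
Minimise 1.46x1 + 0.18x2 + 0.4x3 + 0.35x4 + 2.08x5 + 0.25x6 subject to:
  40.7x1 + 6x2 + 7.3x3 + 11.9x4 + 52.6x5 + 0.2x6 ≥ 64.4   (lysine)
  21x1 + 102x2 + 277x3 + 235x4 + 5x5 ≤ 405   (crude fibre)
  12.5x1 + 9.8x2 + 8.2x3 + 9.9x4 + 13.2x5 + 9.2x6 ≥ 28.6   (metabolisable energy)
  51x1 + 60x2 + 88x3 + 70x4 + 171x5 + 103x6 ≤ 130   (ash)
  x1, x2, x3, x4, x5, x6 ≥ 0.
The optimal basis is {pea protein, barley bran}; alfalfa meal, sunflower meal, fish meal, molasses drop out. Binding constraints: metabolisable energy and ash.
That vertex is x1 = 1.767, x2 = 0.6651.
Cost = 1.46·1.767 + 0.18·0.6651 = 2.6995.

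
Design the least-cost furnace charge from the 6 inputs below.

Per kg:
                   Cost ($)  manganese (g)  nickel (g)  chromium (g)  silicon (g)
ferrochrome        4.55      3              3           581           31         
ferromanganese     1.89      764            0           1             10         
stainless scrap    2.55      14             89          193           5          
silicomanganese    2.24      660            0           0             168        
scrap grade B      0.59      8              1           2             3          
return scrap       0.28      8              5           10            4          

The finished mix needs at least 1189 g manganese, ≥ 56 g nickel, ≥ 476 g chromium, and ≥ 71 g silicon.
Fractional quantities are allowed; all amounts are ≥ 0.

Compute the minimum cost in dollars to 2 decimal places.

This is a linear program. Let x1 = kg of ferrochrome, x2 = kg of ferromanganese, x3 = kg of stainless scrap, x4 = kg of silicomanganese, x5 = kg of scrap grade B, x6 = kg of return scrap.
Minimise 4.55x1 + 1.89x2 + 2.55x3 + 2.24x4 + 0.59x5 + 0.28x6 with:
  3x1 + 764x2 + 14x3 + 660x4 + 8x5 + 8x6 ≥ 1189   (manganese)
  3x1 + 89x3 + 1x5 + 5x6 ≥ 56   (nickel)
  581x1 + 1x2 + 193x3 + 2x5 + 10x6 ≥ 476   (chromium)
  31x1 + 10x2 + 5x3 + 168x4 + 3x5 + 4x6 ≥ 71   (silicon)
  x1, x2, x3, x4, x5, x6 ≥ 0.
At the optimum only ferrochrome, ferromanganese, stainless scrap, silicomanganese are positive (scrap grade B, return scrap = 0). The manganese, nickel, chromium, silicon requirements are met with equality.
Optimal quantities: ferrochrome = 0.6148 kg, ferromanganese = 1.361 kg, stainless scrap = 0.6085 kg, silicomanganese = 0.21 kg.
Total cost: 4.55·0.6148 + 1.89·1.361 + 2.55·0.6085 + 2.24·0.21 = 7.3917.

$7.39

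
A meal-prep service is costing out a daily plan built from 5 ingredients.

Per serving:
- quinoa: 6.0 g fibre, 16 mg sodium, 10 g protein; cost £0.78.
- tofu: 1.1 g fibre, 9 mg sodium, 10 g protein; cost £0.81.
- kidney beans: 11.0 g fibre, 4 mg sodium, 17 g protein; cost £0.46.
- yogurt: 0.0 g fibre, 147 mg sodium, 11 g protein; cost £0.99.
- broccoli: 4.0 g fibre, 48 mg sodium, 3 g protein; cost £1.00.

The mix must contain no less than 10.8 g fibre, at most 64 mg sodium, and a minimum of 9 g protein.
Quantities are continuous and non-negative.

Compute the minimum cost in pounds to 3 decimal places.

£0.452

Let x1 = servings of quinoa, x2 = servings of tofu, x3 = servings of kidney beans, x4 = servings of yogurt, x5 = servings of broccoli.
min 0.78x1 + 0.81x2 + 0.46x3 + 0.99x4 + 1x5 with:
  6x1 + 1.1x2 + 11x3 + 4x5 ≥ 10.8   (fibre)
  16x1 + 9x2 + 4x3 + 147x4 + 48x5 ≤ 64   (sodium)
  10x1 + 10x2 + 17x3 + 11x4 + 3x5 ≥ 9   (protein)
  x1, x2, x3, x4, x5 ≥ 0.
At the optimum only kidney beans is positive (quinoa, tofu, yogurt, broccoli = 0). There the fibre constraint is tight.
So kidney beans = 0.9818 servings.
Cost = 0.46·0.9818 = 0.45163.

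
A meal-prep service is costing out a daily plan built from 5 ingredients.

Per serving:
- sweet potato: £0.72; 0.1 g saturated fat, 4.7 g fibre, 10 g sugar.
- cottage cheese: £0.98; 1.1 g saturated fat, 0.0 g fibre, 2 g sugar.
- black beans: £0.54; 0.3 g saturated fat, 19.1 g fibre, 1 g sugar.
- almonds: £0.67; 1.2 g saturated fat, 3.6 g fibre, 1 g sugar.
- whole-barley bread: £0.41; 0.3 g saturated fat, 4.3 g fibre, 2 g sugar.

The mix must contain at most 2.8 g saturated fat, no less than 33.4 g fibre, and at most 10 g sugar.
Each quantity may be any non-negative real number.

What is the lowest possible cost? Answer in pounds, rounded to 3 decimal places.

Let x1 = servings of sweet potato, x2 = servings of cottage cheese, x3 = servings of black beans, x4 = servings of almonds, x5 = servings of whole-barley bread.
min 0.72x1 + 0.98x2 + 0.54x3 + 0.67x4 + 0.41x5 s.t.:
  0.1x1 + 1.1x2 + 0.3x3 + 1.2x4 + 0.3x5 ≤ 2.8   (saturated fat)
  4.7x1 + 19.1x3 + 3.6x4 + 4.3x5 ≥ 33.4   (fibre)
  10x1 + 2x2 + 1x3 + 1x4 + 2x5 ≤ 10   (sugar)
  x1, x2, x3, x4, x5 ≥ 0.
The optimal basis is {black beans}; sweet potato, cottage cheese, almonds, whole-barley bread drop out. Binding constraint: fibre.
That vertex is x3 = 1.749.
Total cost: 0.54·1.749 = 0.94446.

£0.944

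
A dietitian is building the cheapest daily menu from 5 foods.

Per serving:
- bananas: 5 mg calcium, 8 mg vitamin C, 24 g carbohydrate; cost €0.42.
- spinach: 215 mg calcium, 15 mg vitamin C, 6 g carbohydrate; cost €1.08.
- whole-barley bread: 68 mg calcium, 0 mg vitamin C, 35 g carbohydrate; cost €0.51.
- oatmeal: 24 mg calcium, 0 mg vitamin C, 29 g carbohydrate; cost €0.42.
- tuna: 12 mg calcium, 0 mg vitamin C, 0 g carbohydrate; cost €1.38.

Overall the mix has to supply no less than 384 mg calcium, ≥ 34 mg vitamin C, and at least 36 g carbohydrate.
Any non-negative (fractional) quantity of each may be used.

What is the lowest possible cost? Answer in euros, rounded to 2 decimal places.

€2.33

Set it up as a linear program. Let x1 = servings of bananas, x2 = servings of spinach, x3 = servings of whole-barley bread, x4 = servings of oatmeal, x5 = servings of tuna.
min 0.42x1 + 1.08x2 + 0.51x3 + 0.42x4 + 1.38x5 subject to:
  5x1 + 215x2 + 68x3 + 24x4 + 12x5 ≥ 384   (calcium)
  8x1 + 15x2 ≥ 34   (vitamin C)
  24x1 + 6x2 + 35x3 + 29x4 ≥ 36   (carbohydrate)
  x1, x2, x3, x4, x5 ≥ 0.
The cheapest feasible vertex uses only bananas, spinach, whole-barley bread; oatmeal, tuna are not used. Binding constraints: calcium, vitamin C, carbohydrate.
Optimal quantities: bananas = 0.9785 servings, spinach = 1.745 servings, whole-barley bread = 0.05848 servings.
Hence cost = 0.42·0.9785 + 1.08·1.745 + 0.51·0.05848 = €2.3254.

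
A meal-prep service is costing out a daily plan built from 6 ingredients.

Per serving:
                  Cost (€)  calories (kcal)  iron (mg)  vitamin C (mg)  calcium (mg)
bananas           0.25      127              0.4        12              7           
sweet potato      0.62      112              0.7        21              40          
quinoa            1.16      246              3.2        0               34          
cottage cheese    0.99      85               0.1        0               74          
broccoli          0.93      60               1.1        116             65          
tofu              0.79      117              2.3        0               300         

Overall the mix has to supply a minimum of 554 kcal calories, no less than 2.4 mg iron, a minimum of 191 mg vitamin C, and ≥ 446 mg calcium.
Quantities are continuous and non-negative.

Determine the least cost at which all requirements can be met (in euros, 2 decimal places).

€2.83

Let x1 = servings of bananas, x2 = servings of sweet potato, x3 = servings of quinoa, x4 = servings of cottage cheese, x5 = servings of broccoli, x6 = servings of tofu.
Minimise 0.25x1 + 0.62x2 + 1.16x3 + 0.99x4 + 0.93x5 + 0.79x6 subject to:
  127x1 + 112x2 + 246x3 + 85x4 + 60x5 + 117x6 ≥ 554   (calories)
  0.4x1 + 0.7x2 + 3.2x3 + 0.1x4 + 1.1x5 + 2.3x6 ≥ 2.4   (iron)
  12x1 + 21x2 + 116x5 ≥ 191   (vitamin C)
  7x1 + 40x2 + 34x3 + 74x4 + 65x5 + 300x6 ≥ 446   (calcium)
  x1, x2, x3, x4, x5, x6 ≥ 0.
The minimum-cost mix takes nothing from sweet potato, quinoa, cottage cheese — only bananas, broccoli, tofu. Binding constraints: calories, vitamin C, calcium.
Optimal quantities: bananas = 2.676 servings, broccoli = 1.37 servings, tofu = 1.127 servings.
Cost = 0.25·2.676 + 0.93·1.37 + 0.79·1.127 = 2.8334.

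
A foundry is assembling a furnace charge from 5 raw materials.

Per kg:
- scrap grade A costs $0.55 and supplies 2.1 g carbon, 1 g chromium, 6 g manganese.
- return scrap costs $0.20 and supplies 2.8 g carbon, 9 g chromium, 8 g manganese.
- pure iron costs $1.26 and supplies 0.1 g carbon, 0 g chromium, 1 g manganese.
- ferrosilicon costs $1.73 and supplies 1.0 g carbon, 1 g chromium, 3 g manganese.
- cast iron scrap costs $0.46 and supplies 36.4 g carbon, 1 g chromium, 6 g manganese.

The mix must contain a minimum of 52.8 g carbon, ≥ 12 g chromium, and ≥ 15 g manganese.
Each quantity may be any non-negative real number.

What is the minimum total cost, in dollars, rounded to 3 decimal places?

Let x1 = kg of scrap grade A, x2 = kg of return scrap, x3 = kg of pure iron, x4 = kg of ferrosilicon, x5 = kg of cast iron scrap.
Minimise 0.55x1 + 0.2x2 + 1.26x3 + 1.73x4 + 0.46x5 with:
  2.1x1 + 2.8x2 + 0.1x3 + 1x4 + 36.4x5 ≥ 52.8   (carbon)
  1x1 + 9x2 + 1x4 + 1x5 ≥ 12   (chromium)
  6x1 + 8x2 + 1x3 + 3x4 + 6x5 ≥ 15   (manganese)
  x1, x2, x3, x4, x5 ≥ 0.
The cheapest feasible vertex uses only return scrap, cast iron scrap; scrap grade A, pure iron, ferrosilicon are not used. There the carbon and chromium constraints are tight.
So return scrap = 1.182 kg, cast iron scrap = 1.36 kg.
Hence cost = 0.2·1.182 + 0.46·1.36 = $0.86200.

$0.862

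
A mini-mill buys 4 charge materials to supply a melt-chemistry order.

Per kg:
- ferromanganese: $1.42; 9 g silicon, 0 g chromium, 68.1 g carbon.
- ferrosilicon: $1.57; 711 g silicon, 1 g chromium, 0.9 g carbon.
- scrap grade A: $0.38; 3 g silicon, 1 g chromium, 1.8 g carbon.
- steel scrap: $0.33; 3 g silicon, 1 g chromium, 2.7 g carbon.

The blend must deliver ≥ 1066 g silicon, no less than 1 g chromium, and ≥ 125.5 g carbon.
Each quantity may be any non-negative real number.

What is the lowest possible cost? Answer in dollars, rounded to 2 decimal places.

$4.91

Let x1 = kg of ferromanganese, x2 = kg of ferrosilicon, x3 = kg of scrap grade A, x4 = kg of steel scrap.
Minimise 1.42x1 + 1.57x2 + 0.38x3 + 0.33x4 subject to:
  9x1 + 711x2 + 3x3 + 3x4 ≥ 1066   (silicon)
  1x2 + 1x3 + 1x4 ≥ 1   (chromium)
  68.1x1 + 0.9x2 + 1.8x3 + 2.7x4 ≥ 125.5   (carbon)
  x1, x2, x3, x4 ≥ 0.
The optimal basis is {ferromanganese, ferrosilicon}; scrap grade A, steel scrap drop out. The silicon and carbon requirements are met with equality.
So ferromanganese = 1.823 kg, ferrosilicon = 1.476 kg.
Hence cost = 1.42·1.823 + 1.57·1.476 = $4.9060.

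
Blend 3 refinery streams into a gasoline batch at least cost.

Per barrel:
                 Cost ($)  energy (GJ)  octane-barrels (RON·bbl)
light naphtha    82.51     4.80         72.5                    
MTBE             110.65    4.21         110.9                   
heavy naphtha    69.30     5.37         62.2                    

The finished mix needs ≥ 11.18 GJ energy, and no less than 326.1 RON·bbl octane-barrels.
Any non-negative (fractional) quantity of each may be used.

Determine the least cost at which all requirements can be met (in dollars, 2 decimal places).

This is a linear program. Let x1 = barrels of light naphtha, x2 = barrels of MTBE, x3 = barrels of heavy naphtha.
min 82.51x1 + 110.65x2 + 69.3x3 with:
  4.8x1 + 4.21x2 + 5.37x3 ≥ 11.18   (energy)
  72.5x1 + 110.9x2 + 62.2x3 ≥ 326.1   (octane-barrels)
  x1, x2, x3 ≥ 0.
The minimum-cost mix takes nothing from light naphtha, heavy naphtha — only MTBE. Binding constraint: octane-barrels.
That vertex is x2 = 2.940487.
Objective = 110.65·2.940487 = 325.3649.

$325.36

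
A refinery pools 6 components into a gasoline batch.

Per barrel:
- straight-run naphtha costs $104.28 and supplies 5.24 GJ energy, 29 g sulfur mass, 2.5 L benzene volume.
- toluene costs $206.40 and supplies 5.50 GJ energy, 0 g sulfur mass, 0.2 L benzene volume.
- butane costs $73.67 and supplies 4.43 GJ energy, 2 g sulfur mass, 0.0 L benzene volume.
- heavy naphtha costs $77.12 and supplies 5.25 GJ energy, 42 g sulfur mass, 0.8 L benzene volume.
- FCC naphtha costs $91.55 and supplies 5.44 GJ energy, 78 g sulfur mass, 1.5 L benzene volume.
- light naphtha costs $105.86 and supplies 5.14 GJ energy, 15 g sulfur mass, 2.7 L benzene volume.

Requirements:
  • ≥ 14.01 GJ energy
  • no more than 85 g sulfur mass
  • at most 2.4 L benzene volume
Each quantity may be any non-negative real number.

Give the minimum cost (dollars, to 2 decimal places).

Let x1 = barrels of straight-run naphtha, x2 = barrels of toluene, x3 = barrels of butane, x4 = barrels of heavy naphtha, x5 = barrels of FCC naphtha, x6 = barrels of light naphtha.
Minimize 104.28x1 + 206.4x2 + 73.67x3 + 77.12x4 + 91.55x5 + 105.86x6 subject to:
  5.24x1 + 5.5x2 + 4.43x3 + 5.25x4 + 5.44x5 + 5.14x6 ≥ 14.01   (energy)
  29x1 + 2x3 + 42x4 + 78x5 + 15x6 ≤ 85   (sulfur mass)
  2.5x1 + 0.2x2 + 0.8x4 + 1.5x5 + 2.7x6 ≤ 2.4   (benzene volume)
  x1, x2, x3, x4, x5, x6 ≥ 0.
At the optimum only butane, heavy naphtha are positive (straight-run naphtha, toluene, FCC naphtha, light naphtha = 0). The energy and sulfur mass requirements are met with equality.
Optimal quantities: butane = 0.80981 barrels, heavy naphtha = 1.9852 barrels.
Objective = 73.67·0.80981 + 77.12·1.9852 = 212.7573.

$212.76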